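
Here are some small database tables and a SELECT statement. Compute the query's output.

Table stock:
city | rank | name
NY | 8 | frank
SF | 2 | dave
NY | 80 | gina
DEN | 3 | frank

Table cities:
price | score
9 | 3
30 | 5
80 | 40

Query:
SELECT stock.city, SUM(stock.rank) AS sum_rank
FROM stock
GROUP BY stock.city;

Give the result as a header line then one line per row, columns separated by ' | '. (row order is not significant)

After GROUP BY (3 rows):
stock.city | sum_rank
NY | 88
SF | 2
DEN | 3

== RESULT ==
stock.city | sum_rank
NY | 88
SF | 2
DEN | 3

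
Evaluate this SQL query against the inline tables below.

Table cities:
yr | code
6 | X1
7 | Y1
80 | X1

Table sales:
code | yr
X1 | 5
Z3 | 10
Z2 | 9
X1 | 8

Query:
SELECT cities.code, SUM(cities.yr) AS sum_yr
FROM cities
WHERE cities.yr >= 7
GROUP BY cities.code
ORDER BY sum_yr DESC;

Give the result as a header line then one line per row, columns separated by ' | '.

== RESULT ==
cities.code | sum_yr
X1 | 80
Y1 | 7

Derivation:
After WHERE (2 rows):
cities.yr | cities.code
7 | Y1
80 | X1
After GROUP BY (2 rows):
cities.code | sum_yr
Y1 | 7
X1 | 80
After ORDER BY (2 rows):
cities.code | sum_yr
X1 | 80
Y1 | 7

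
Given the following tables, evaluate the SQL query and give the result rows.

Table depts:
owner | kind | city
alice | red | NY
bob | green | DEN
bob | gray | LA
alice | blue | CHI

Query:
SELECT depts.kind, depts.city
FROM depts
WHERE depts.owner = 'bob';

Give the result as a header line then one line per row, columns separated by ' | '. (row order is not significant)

After WHERE (2 rows):
depts.owner | depts.kind | depts.city
bob | green | DEN
bob | gray | LA
After SELECT (2 rows):
depts.kind | depts.city
green | DEN
gray | LA

== RESULT ==
depts.kind | depts.city
green | DEN
gray | LA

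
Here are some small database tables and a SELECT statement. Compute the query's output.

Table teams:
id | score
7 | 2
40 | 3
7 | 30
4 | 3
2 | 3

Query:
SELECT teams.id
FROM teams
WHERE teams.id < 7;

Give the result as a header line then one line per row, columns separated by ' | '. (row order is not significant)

== RESULT ==
teams.id
4
2

Derivation:
After WHERE (2 rows):
teams.id | teams.score
4 | 3
2 | 3
After SELECT (2 rows):
teams.id
4
2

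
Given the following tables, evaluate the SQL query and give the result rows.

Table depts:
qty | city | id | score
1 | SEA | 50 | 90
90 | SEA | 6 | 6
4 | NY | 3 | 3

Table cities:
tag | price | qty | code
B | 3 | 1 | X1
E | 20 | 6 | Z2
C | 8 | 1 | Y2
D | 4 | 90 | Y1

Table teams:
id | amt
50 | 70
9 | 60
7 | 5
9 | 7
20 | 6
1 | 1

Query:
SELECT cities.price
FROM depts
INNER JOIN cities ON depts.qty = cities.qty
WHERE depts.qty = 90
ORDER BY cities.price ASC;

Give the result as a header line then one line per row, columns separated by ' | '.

After JOIN cities (3 rows):
depts.qty | depts.city | depts.id | depts.score | cities.tag | cities.price | cities.qty | cities.code
1 | SEA | 50 | 90 | B | 3 | 1 | X1
1 | SEA | 50 | 90 | C | 8 | 1 | Y2
90 | SEA | 6 | 6 | D | 4 | 90 | Y1
After WHERE (1 rows):
depts.qty | depts.city | depts.id | depts.score | cities.tag | cities.price | cities.qty | cities.code
90 | SEA | 6 | 6 | D | 4 | 90 | Y1
After SELECT (1 rows):
cities.price
4
After ORDER BY (1 rows):
cities.price
4

== RESULT ==
cities.price
4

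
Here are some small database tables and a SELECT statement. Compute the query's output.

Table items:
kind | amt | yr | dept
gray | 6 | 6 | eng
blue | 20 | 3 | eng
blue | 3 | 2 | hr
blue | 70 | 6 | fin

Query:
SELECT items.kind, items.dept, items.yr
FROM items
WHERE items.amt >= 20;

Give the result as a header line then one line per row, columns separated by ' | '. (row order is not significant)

After WHERE (2 rows):
items.kind | items.amt | items.yr | items.dept
blue | 20 | 3 | eng
blue | 70 | 6 | fin
After SELECT (2 rows):
items.kind | items.dept | items.yr
blue | eng | 3
blue | fin | 6

== RESULT ==
items.kind | items.dept | items.yr
blue | eng | 3
blue | fin | 6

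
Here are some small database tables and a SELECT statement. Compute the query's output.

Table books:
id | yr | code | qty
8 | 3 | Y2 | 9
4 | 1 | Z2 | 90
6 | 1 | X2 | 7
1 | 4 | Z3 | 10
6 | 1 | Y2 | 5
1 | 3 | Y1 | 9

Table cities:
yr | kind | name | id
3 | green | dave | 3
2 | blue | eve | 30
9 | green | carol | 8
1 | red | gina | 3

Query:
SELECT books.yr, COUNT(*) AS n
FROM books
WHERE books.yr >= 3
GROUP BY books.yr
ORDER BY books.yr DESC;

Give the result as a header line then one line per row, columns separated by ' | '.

After WHERE (3 rows):
books.id | books.yr | books.code | books.qty
8 | 3 | Y2 | 9
1 | 4 | Z3 | 10
1 | 3 | Y1 | 9
After GROUP BY (2 rows):
books.yr | n
3 | 2
4 | 1
After ORDER BY (2 rows):
books.yr | n
4 | 1
3 | 2

== RESULT ==
books.yr | n
4 | 1
3 | 2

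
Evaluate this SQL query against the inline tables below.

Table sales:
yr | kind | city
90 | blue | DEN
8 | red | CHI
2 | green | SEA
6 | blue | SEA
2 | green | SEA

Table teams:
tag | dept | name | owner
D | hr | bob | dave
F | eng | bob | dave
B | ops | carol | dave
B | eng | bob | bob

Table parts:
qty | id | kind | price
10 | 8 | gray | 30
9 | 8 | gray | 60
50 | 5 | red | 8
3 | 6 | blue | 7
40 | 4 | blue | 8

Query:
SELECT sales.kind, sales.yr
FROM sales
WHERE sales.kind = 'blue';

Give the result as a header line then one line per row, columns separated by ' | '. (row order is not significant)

After WHERE (2 rows):
sales.yr | sales.kind | sales.city
90 | blue | DEN
6 | blue | SEA
After SELECT (2 rows):
sales.kind | sales.yr
blue | 90
blue | 6

== RESULT ==
sales.kind | sales.yr
blue | 90
blue | 6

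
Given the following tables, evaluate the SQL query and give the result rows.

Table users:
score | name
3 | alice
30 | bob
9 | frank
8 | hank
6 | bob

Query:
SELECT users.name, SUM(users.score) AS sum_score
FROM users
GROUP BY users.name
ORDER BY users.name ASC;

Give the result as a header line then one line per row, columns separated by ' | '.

After GROUP BY (4 rows):
users.name | sum_score
alice | 3
bob | 36
frank | 9
hank | 8
After ORDER BY (4 rows):
users.name | sum_score
alice | 3
bob | 36
frank | 9
hank | 8

== RESULT ==
users.name | sum_score
alice | 3
bob | 36
frank | 9
hank | 8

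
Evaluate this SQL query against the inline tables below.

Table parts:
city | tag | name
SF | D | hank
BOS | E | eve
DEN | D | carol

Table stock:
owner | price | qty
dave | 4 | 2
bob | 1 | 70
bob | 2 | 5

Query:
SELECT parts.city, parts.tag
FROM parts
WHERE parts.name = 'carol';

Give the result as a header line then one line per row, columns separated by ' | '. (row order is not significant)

== RESULT ==
parts.city | parts.tag
DEN | D

Derivation:
After WHERE (1 rows):
parts.city | parts.tag | parts.name
DEN | D | carol
After SELECT (1 rows):
parts.city | parts.tag
DEN | D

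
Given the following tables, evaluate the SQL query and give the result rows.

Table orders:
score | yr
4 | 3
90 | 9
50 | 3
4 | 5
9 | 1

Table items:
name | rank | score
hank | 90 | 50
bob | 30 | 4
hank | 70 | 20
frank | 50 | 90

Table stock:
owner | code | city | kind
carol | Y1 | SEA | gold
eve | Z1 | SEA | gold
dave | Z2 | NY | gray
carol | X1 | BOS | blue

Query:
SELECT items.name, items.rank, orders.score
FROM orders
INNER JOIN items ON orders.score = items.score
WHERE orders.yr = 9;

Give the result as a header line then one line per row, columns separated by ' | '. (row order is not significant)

After JOIN items (4 rows):
orders.score | orders.yr | items.name | items.rank | items.score
4 | 3 | bob | 30 | 4
90 | 9 | frank | 50 | 90
50 | 3 | hank | 90 | 50
4 | 5 | bob | 30 | 4
After WHERE (1 rows):
orders.score | orders.yr | items.name | items.rank | items.score
90 | 9 | frank | 50 | 90
After SELECT (1 rows):
items.name | items.rank | orders.score
frank | 50 | 90

== RESULT ==
items.name | items.rank | orders.score
frank | 50 | 90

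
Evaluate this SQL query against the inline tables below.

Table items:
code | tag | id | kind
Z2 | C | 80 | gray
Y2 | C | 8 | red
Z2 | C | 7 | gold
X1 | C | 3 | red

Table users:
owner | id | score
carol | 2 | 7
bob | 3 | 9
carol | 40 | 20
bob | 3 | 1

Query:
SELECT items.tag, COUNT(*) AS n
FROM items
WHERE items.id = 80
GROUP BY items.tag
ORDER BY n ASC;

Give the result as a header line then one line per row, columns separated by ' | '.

== RESULT ==
items.tag | n
C | 1

Derivation:
After WHERE (1 rows):
items.code | items.tag | items.id | items.kind
Z2 | C | 80 | gray
After GROUP BY (1 rows):
items.tag | n
C | 1
After ORDER BY (1 rows):
items.tag | n
C | 1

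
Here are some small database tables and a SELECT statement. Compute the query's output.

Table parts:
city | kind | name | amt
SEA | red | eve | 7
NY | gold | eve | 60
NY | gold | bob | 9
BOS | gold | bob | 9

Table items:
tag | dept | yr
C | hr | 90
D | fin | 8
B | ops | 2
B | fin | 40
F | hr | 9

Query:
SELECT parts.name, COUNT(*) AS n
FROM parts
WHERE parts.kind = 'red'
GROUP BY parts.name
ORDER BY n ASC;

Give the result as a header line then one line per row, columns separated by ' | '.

== RESULT ==
parts.name | n
eve | 1

Derivation:
After WHERE (1 rows):
parts.city | parts.kind | parts.name | parts.amt
SEA | red | eve | 7
After GROUP BY (1 rows):
parts.name | n
eve | 1
After ORDER BY (1 rows):
parts.name | n
eve | 1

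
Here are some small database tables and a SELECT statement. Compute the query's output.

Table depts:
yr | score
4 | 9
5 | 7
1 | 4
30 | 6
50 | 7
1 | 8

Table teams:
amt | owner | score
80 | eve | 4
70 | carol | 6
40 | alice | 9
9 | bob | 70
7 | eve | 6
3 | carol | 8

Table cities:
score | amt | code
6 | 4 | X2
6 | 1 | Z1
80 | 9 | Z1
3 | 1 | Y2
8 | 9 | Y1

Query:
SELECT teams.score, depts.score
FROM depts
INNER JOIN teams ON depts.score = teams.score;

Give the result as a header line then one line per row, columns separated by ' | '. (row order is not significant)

== RESULT ==
teams.score | depts.score
9 | 9
4 | 4
6 | 6
6 | 6
8 | 8

Derivation:
After JOIN teams (5 rows):
depts.yr | depts.score | teams.amt | teams.owner | teams.score
4 | 9 | 40 | alice | 9
1 | 4 | 80 | eve | 4
30 | 6 | 70 | carol | 6
30 | 6 | 7 | eve | 6
1 | 8 | 3 | carol | 8
After SELECT (5 rows):
teams.score | depts.score
9 | 9
4 | 4
6 | 6
6 | 6
8 | 8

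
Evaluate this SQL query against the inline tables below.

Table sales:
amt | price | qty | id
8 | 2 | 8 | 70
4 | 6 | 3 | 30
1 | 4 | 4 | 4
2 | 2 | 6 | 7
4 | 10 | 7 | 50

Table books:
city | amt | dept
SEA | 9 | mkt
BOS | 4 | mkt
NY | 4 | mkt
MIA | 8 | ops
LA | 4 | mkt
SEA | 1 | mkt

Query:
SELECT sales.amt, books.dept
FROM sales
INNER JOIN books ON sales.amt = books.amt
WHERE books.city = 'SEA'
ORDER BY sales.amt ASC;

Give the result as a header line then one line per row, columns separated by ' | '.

After JOIN books (8 rows):
sales.amt | sales.price | sales.qty | sales.id | books.city | books.amt | books.dept
8 | 2 | 8 | 70 | MIA | 8 | ops
4 | 6 | 3 | 30 | BOS | 4 | mkt
4 | 6 | 3 | 30 | NY | 4 | mkt
4 | 6 | 3 | 30 | LA | 4 | mkt
1 | 4 | 4 | 4 | SEA | 1 | mkt
4 | 10 | 7 | 50 | BOS | 4 | mkt
4 | 10 | 7 | 50 | NY | 4 | mkt
4 | 10 | 7 | 50 | LA | 4 | mkt
After WHERE (1 rows):
sales.amt | sales.price | sales.qty | sales.id | books.city | books.amt | books.dept
1 | 4 | 4 | 4 | SEA | 1 | mkt
After SELECT (1 rows):
sales.amt | books.dept
1 | mkt
After ORDER BY (1 rows):
sales.amt | books.dept
1 | mkt

== RESULT ==
sales.amt | books.dept
1 | mkt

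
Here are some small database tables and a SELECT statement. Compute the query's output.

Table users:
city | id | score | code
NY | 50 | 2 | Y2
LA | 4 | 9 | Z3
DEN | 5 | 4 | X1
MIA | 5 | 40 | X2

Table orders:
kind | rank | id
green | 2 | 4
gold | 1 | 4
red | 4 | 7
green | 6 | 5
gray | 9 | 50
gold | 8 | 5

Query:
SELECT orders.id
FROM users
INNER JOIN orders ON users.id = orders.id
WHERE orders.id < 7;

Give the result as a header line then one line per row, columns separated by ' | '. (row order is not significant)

== RESULT ==
orders.id
4
4
5
5
5
5

Derivation:
After JOIN orders (7 rows):
users.city | users.id | users.score | users.code | orders.kind | orders.rank | orders.id
NY | 50 | 2 | Y2 | gray | 9 | 50
LA | 4 | 9 | Z3 | green | 2 | 4
LA | 4 | 9 | Z3 | gold | 1 | 4
DEN | 5 | 4 | X1 | green | 6 | 5
DEN | 5 | 4 | X1 | gold | 8 | 5
MIA | 5 | 40 | X2 | green | 6 | 5
MIA | 5 | 40 | X2 | gold | 8 | 5
After WHERE (6 rows):
users.city | users.id | users.score | users.code | orders.kind | orders.rank | orders.id
LA | 4 | 9 | Z3 | green | 2 | 4
LA | 4 | 9 | Z3 | gold | 1 | 4
DEN | 5 | 4 | X1 | green | 6 | 5
DEN | 5 | 4 | X1 | gold | 8 | 5
MIA | 5 | 40 | X2 | green | 6 | 5
MIA | 5 | 40 | X2 | gold | 8 | 5
After SELECT (6 rows):
orders.id
4
4
5
5
5
5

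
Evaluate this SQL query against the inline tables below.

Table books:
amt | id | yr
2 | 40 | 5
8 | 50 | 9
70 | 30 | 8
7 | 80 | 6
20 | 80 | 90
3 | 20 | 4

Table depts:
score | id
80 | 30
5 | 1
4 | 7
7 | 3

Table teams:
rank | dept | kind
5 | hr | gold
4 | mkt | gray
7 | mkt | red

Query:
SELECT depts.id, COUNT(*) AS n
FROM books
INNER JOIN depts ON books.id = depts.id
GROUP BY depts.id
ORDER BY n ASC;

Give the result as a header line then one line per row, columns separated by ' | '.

After JOIN depts (1 rows):
books.amt | books.id | books.yr | depts.score | depts.id
70 | 30 | 8 | 80 | 30
After GROUP BY (1 rows):
depts.id | n
30 | 1
After ORDER BY (1 rows):
depts.id | n
30 | 1

== RESULT ==
depts.id | n
30 | 1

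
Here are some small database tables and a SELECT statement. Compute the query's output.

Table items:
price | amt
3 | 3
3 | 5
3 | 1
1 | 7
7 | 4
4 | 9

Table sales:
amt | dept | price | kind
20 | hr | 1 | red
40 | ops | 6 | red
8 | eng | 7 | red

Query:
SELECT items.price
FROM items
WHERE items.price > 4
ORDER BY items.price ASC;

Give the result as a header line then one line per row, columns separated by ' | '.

== RESULT ==
items.price
7

Derivation:
After WHERE (1 rows):
items.price | items.amt
7 | 4
After SELECT (1 rows):
items.price
7
After ORDER BY (1 rows):
items.price
7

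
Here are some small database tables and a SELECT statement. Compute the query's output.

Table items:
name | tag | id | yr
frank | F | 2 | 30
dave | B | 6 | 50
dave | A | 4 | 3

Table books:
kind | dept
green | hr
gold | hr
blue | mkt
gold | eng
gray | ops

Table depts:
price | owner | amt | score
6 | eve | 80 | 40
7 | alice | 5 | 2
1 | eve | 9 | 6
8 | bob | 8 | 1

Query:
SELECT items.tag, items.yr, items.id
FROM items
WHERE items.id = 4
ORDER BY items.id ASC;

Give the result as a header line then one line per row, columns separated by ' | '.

After WHERE (1 rows):
items.name | items.tag | items.id | items.yr
dave | A | 4 | 3
After SELECT (1 rows):
items.tag | items.yr | items.id
A | 3 | 4
After ORDER BY (1 rows):
items.tag | items.yr | items.id
A | 3 | 4

== RESULT ==
items.tag | items.yr | items.id
A | 3 | 4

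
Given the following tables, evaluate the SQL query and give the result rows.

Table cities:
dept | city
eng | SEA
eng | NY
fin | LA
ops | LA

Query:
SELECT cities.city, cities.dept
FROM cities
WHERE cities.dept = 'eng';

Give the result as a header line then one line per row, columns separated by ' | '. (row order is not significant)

After WHERE (2 rows):
cities.dept | cities.city
eng | SEA
eng | NY
After SELECT (2 rows):
cities.city | cities.dept
SEA | eng
NY | eng

== RESULT ==
cities.city | cities.dept
SEA | eng
NY | eng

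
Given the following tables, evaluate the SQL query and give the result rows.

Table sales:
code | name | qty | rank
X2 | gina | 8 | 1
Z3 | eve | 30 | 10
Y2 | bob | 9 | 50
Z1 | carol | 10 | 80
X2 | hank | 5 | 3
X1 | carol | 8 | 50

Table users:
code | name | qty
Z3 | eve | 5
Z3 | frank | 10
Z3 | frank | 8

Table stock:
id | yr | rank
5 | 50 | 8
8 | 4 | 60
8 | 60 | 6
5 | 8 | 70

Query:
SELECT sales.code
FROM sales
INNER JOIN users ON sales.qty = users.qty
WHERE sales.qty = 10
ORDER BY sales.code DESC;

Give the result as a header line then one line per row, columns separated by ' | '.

After JOIN users (4 rows):
sales.code | sales.name | sales.qty | sales.rank | users.code | users.name | users.qty
X2 | gina | 8 | 1 | Z3 | frank | 8
Z1 | carol | 10 | 80 | Z3 | frank | 10
X2 | hank | 5 | 3 | Z3 | eve | 5
X1 | carol | 8 | 50 | Z3 | frank | 8
After WHERE (1 rows):
sales.code | sales.name | sales.qty | sales.rank | users.code | users.name | users.qty
Z1 | carol | 10 | 80 | Z3 | frank | 10
After SELECT (1 rows):
sales.code
Z1
After ORDER BY (1 rows):
sales.code
Z1

== RESULT ==
sales.code
Z1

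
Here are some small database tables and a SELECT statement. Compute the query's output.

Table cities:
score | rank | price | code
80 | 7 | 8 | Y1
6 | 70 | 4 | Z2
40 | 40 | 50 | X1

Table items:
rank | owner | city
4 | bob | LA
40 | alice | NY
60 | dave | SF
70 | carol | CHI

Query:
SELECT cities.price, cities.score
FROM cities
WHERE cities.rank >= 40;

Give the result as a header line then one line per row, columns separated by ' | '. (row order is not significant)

== RESULT ==
cities.price | cities.score
4 | 6
50 | 40

Derivation:
After WHERE (2 rows):
cities.score | cities.rank | cities.price | cities.code
6 | 70 | 4 | Z2
40 | 40 | 50 | X1
After SELECT (2 rows):
cities.price | cities.score
4 | 6
50 | 40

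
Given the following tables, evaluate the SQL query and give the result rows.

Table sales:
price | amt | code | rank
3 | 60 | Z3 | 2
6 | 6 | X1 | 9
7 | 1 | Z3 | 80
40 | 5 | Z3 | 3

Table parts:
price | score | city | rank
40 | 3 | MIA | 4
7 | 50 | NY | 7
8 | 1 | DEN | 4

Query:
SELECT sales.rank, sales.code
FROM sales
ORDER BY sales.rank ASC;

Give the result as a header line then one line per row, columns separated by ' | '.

After SELECT (4 rows):
sales.rank | sales.code
2 | Z3
9 | X1
80 | Z3
3 | Z3
After ORDER BY (4 rows):
sales.rank | sales.code
2 | Z3
3 | Z3
9 | X1
80 | Z3

== RESULT ==
sales.rank | sales.code
2 | Z3
3 | Z3
9 | X1
80 | Z3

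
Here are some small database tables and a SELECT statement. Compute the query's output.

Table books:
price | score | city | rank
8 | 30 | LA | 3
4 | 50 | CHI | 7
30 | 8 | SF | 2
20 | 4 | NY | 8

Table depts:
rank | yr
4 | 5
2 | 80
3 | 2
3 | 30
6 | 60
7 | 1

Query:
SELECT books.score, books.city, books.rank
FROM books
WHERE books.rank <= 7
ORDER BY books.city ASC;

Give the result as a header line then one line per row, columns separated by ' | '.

After WHERE (3 rows):
books.price | books.score | books.city | books.rank
8 | 30 | LA | 3
4 | 50 | CHI | 7
30 | 8 | SF | 2
After SELECT (3 rows):
books.score | books.city | books.rank
30 | LA | 3
50 | CHI | 7
8 | SF | 2
After ORDER BY (3 rows):
books.score | books.city | books.rank
50 | CHI | 7
30 | LA | 3
8 | SF | 2

== RESULT ==
books.score | books.city | books.rank
50 | CHI | 7
30 | LA | 3
8 | SF | 2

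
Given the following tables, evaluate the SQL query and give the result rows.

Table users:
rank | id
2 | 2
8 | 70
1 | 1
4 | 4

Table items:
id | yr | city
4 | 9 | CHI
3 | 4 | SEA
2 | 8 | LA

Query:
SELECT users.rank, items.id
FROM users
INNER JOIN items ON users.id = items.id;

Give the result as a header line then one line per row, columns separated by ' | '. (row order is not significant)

== RESULT ==
users.rank | items.id
2 | 2
4 | 4

Derivation:
After JOIN items (2 rows):
users.rank | users.id | items.id | items.yr | items.city
2 | 2 | 2 | 8 | LA
4 | 4 | 4 | 9 | CHI
After SELECT (2 rows):
users.rank | items.id
2 | 2
4 | 4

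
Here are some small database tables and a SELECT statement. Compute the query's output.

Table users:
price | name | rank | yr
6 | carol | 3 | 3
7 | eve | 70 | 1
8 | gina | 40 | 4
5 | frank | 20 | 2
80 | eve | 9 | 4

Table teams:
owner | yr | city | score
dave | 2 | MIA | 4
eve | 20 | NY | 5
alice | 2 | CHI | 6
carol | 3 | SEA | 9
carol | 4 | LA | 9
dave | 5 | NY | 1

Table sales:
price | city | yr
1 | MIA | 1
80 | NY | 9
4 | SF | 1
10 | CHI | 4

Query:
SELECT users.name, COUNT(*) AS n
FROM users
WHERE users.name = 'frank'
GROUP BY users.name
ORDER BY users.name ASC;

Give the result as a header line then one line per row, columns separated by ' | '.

After WHERE (1 rows):
users.price | users.name | users.rank | users.yr
5 | frank | 20 | 2
After GROUP BY (1 rows):
users.name | n
frank | 1
After ORDER BY (1 rows):
users.name | n
frank | 1

== RESULT ==
users.name | n
frank | 1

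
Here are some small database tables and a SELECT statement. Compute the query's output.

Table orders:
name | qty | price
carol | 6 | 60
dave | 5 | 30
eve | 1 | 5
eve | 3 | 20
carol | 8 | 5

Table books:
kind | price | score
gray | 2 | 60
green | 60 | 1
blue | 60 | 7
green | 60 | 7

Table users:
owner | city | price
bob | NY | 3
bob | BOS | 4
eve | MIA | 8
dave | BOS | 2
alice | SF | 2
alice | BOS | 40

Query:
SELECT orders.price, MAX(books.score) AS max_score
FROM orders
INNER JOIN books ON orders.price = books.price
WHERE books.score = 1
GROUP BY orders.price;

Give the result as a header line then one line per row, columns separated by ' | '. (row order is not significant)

After JOIN books (3 rows):
orders.name | orders.qty | orders.price | books.kind | books.price | books.score
carol | 6 | 60 | green | 60 | 1
carol | 6 | 60 | blue | 60 | 7
carol | 6 | 60 | green | 60 | 7
After WHERE (1 rows):
orders.name | orders.qty | orders.price | books.kind | books.price | books.score
carol | 6 | 60 | green | 60 | 1
After GROUP BY (1 rows):
orders.price | max_score
60 | 1

== RESULT ==
orders.price | max_score
60 | 1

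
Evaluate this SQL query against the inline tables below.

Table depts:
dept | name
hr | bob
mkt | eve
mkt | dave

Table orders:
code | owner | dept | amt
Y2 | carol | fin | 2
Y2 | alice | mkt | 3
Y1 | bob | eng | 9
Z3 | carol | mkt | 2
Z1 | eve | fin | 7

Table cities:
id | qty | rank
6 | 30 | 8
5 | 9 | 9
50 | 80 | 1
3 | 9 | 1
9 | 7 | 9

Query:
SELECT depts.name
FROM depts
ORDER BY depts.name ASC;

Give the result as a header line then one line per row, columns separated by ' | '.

After SELECT (3 rows):
depts.name
bob
eve
dave
After ORDER BY (3 rows):
depts.name
bob
dave
eve

== RESULT ==
depts.name
bob
dave
eve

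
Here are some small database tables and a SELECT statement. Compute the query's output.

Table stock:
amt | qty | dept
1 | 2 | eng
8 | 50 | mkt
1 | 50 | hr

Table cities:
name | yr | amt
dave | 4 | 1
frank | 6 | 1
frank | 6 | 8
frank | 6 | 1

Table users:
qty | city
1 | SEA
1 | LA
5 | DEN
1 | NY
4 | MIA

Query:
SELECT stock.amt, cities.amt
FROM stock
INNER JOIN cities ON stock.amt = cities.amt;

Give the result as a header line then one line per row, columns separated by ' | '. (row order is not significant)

After JOIN cities (7 rows):
stock.amt | stock.qty | stock.dept | cities.name | cities.yr | cities.amt
1 | 2 | eng | dave | 4 | 1
1 | 2 | eng | frank | 6 | 1
1 | 2 | eng | frank | 6 | 1
8 | 50 | mkt | frank | 6 | 8
1 | 50 | hr | dave | 4 | 1
1 | 50 | hr | frank | 6 | 1
1 | 50 | hr | frank | 6 | 1
After SELECT (7 rows):
stock.amt | cities.amt
1 | 1
1 | 1
1 | 1
8 | 8
1 | 1
1 | 1
1 | 1

== RESULT ==
stock.amt | cities.amt
1 | 1
1 | 1
1 | 1
8 | 8
1 | 1
1 | 1
1 | 1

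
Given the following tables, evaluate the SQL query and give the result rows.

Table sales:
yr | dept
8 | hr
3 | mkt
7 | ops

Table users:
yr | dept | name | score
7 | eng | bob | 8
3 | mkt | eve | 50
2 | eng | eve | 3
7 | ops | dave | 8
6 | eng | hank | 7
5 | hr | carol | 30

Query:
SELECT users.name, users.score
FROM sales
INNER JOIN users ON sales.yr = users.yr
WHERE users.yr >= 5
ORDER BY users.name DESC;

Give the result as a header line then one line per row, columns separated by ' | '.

After JOIN users (3 rows):
sales.yr | sales.dept | users.yr | users.dept | users.name | users.score
3 | mkt | 3 | mkt | eve | 50
7 | ops | 7 | eng | bob | 8
7 | ops | 7 | ops | dave | 8
After WHERE (2 rows):
sales.yr | sales.dept | users.yr | users.dept | users.name | users.score
7 | ops | 7 | eng | bob | 8
7 | ops | 7 | ops | dave | 8
After SELECT (2 rows):
users.name | users.score
bob | 8
dave | 8
After ORDER BY (2 rows):
users.name | users.score
dave | 8
bob | 8

== RESULT ==
users.name | users.score
dave | 8
bob | 8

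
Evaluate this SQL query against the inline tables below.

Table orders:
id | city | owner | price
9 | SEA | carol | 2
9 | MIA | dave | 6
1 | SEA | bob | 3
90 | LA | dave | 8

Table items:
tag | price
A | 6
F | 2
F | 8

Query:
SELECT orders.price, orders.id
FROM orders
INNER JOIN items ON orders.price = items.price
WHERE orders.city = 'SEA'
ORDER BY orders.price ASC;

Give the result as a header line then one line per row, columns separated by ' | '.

== RESULT ==
orders.price | orders.id
2 | 9

Derivation:
After JOIN items (3 rows):
orders.id | orders.city | orders.owner | orders.price | items.tag | items.price
9 | SEA | carol | 2 | F | 2
9 | MIA | dave | 6 | A | 6
90 | LA | dave | 8 | F | 8
After WHERE (1 rows):
orders.id | orders.city | orders.owner | orders.price | items.tag | items.price
9 | SEA | carol | 2 | F | 2
After SELECT (1 rows):
orders.price | orders.id
2 | 9
After ORDER BY (1 rows):
orders.price | orders.id
2 | 9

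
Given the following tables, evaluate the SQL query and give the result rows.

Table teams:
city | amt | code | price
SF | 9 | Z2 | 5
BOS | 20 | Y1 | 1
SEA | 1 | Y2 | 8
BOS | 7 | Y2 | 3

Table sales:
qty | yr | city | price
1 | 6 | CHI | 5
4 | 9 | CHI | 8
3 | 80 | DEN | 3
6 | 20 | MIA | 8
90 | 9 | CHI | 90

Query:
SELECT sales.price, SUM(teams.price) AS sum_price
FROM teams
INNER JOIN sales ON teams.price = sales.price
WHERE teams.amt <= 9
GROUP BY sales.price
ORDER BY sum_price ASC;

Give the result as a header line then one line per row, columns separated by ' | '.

== RESULT ==
sales.price | sum_price
3 | 3
5 | 5
8 | 16

Derivation:
After JOIN sales (4 rows):
teams.city | teams.amt | teams.code | teams.price | sales.qty | sales.yr | sales.city | sales.price
SF | 9 | Z2 | 5 | 1 | 6 | CHI | 5
SEA | 1 | Y2 | 8 | 4 | 9 | CHI | 8
SEA | 1 | Y2 | 8 | 6 | 20 | MIA | 8
BOS | 7 | Y2 | 3 | 3 | 80 | DEN | 3
After WHERE (4 rows):
teams.city | teams.amt | teams.code | teams.price | sales.qty | sales.yr | sales.city | sales.price
SF | 9 | Z2 | 5 | 1 | 6 | CHI | 5
SEA | 1 | Y2 | 8 | 4 | 9 | CHI | 8
SEA | 1 | Y2 | 8 | 6 | 20 | MIA | 8
BOS | 7 | Y2 | 3 | 3 | 80 | DEN | 3
After GROUP BY (3 rows):
sales.price | sum_price
5 | 5
8 | 16
3 | 3
After ORDER BY (3 rows):
sales.price | sum_price
3 | 3
5 | 5
8 | 16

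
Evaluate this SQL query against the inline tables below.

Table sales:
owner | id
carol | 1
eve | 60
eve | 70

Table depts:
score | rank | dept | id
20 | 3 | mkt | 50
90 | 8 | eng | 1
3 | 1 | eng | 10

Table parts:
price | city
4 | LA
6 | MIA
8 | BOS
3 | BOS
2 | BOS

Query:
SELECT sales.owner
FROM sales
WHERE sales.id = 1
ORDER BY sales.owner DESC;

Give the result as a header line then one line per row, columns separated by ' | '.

After WHERE (1 rows):
sales.owner | sales.id
carol | 1
After SELECT (1 rows):
sales.owner
carol
After ORDER BY (1 rows):
sales.owner
carol

== RESULT ==
sales.owner
carol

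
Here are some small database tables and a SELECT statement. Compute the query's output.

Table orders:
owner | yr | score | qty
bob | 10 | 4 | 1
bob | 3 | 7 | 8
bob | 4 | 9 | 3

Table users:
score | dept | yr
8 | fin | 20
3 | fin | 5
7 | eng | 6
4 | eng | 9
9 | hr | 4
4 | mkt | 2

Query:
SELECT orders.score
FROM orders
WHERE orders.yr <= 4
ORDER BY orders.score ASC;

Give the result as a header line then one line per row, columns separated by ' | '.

After WHERE (2 rows):
orders.owner | orders.yr | orders.score | orders.qty
bob | 3 | 7 | 8
bob | 4 | 9 | 3
After SELECT (2 rows):
orders.score
7
9
After ORDER BY (2 rows):
orders.score
7
9

== RESULT ==
orders.score
7
9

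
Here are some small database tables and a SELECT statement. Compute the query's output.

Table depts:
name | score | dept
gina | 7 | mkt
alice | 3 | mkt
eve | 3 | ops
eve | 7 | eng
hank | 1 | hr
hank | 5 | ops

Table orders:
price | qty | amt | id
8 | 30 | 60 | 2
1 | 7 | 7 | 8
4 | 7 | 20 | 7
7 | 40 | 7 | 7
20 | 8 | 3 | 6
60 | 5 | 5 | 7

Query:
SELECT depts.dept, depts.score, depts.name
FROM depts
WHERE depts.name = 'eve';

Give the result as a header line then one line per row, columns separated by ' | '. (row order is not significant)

== RESULT ==
depts.dept | depts.score | depts.name
ops | 3 | eve
eng | 7 | eve

Derivation:
After WHERE (2 rows):
depts.name | depts.score | depts.dept
eve | 3 | ops
eve | 7 | eng
After SELECT (2 rows):
depts.dept | depts.score | depts.name
ops | 3 | eve
eng | 7 | eve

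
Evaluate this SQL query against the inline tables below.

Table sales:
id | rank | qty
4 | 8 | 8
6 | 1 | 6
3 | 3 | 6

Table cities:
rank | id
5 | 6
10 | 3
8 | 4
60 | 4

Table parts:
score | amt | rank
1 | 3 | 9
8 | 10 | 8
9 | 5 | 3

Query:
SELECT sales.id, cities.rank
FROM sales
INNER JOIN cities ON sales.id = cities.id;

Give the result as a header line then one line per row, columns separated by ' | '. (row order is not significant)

After JOIN cities (4 rows):
sales.id | sales.rank | sales.qty | cities.rank | cities.id
4 | 8 | 8 | 8 | 4
4 | 8 | 8 | 60 | 4
6 | 1 | 6 | 5 | 6
3 | 3 | 6 | 10 | 3
After SELECT (4 rows):
sales.id | cities.rank
4 | 8
4 | 60
6 | 5
3 | 10

== RESULT ==
sales.id | cities.rank
4 | 8
4 | 60
6 | 5
3 | 10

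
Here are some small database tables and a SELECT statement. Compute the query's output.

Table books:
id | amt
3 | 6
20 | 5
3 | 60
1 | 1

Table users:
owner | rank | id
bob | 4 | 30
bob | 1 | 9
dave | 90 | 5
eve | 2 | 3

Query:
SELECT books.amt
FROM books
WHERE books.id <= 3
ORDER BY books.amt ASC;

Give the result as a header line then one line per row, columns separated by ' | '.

== RESULT ==
books.amt
1
6
60

Derivation:
After WHERE (3 rows):
books.id | books.amt
3 | 6
3 | 60
1 | 1
After SELECT (3 rows):
books.amt
6
60
1
After ORDER BY (3 rows):
books.amt
1
6
60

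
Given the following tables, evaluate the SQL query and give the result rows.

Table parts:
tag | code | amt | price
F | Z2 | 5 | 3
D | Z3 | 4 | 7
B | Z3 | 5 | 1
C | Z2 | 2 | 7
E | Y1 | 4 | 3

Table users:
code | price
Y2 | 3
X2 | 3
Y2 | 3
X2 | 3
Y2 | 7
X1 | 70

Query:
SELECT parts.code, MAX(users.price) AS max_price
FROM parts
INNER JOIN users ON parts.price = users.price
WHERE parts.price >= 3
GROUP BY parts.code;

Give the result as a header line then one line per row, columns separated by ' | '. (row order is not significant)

== RESULT ==
parts.code | max_price
Z2 | 7
Z3 | 7
Y1 | 3

Derivation:
After JOIN users (10 rows):
parts.tag | parts.code | parts.amt | parts.price | users.code | users.price
F | Z2 | 5 | 3 | Y2 | 3
F | Z2 | 5 | 3 | X2 | 3
F | Z2 | 5 | 3 | Y2 | 3
F | Z2 | 5 | 3 | X2 | 3
D | Z3 | 4 | 7 | Y2 | 7
C | Z2 | 2 | 7 | Y2 | 7
E | Y1 | 4 | 3 | Y2 | 3
E | Y1 | 4 | 3 | X2 | 3
E | Y1 | 4 | 3 | Y2 | 3
E | Y1 | 4 | 3 | X2 | 3
After WHERE (10 rows):
parts.tag | parts.code | parts.amt | parts.price | users.code | users.price
F | Z2 | 5 | 3 | Y2 | 3
F | Z2 | 5 | 3 | X2 | 3
F | Z2 | 5 | 3 | Y2 | 3
F | Z2 | 5 | 3 | X2 | 3
D | Z3 | 4 | 7 | Y2 | 7
C | Z2 | 2 | 7 | Y2 | 7
E | Y1 | 4 | 3 | Y2 | 3
E | Y1 | 4 | 3 | X2 | 3
E | Y1 | 4 | 3 | Y2 | 3
E | Y1 | 4 | 3 | X2 | 3
After GROUP BY (3 rows):
parts.code | max_price
Z2 | 7
Z3 | 7
Y1 | 3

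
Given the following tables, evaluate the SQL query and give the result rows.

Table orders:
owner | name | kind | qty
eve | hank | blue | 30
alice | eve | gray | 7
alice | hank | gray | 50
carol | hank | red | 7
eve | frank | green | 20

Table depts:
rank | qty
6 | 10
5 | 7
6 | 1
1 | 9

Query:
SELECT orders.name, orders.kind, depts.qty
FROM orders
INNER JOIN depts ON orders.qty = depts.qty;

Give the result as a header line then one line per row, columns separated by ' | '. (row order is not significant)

After JOIN depts (2 rows):
orders.owner | orders.name | orders.kind | orders.qty | depts.rank | depts.qty
alice | eve | gray | 7 | 5 | 7
carol | hank | red | 7 | 5 | 7
After SELECT (2 rows):
orders.name | orders.kind | depts.qty
eve | gray | 7
hank | red | 7

== RESULT ==
orders.name | orders.kind | depts.qty
eve | gray | 7
hank | red | 7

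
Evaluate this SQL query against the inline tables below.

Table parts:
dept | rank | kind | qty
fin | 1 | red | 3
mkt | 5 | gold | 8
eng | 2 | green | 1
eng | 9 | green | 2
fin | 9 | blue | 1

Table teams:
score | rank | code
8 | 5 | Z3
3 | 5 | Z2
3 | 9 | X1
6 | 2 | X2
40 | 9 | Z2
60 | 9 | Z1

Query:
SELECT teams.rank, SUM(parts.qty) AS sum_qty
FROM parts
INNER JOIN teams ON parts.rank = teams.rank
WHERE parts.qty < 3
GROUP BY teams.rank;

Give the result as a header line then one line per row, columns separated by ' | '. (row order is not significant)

After JOIN teams (9 rows):
parts.dept | parts.rank | parts.kind | parts.qty | teams.score | teams.rank | teams.code
mkt | 5 | gold | 8 | 8 | 5 | Z3
mkt | 5 | gold | 8 | 3 | 5 | Z2
eng | 2 | green | 1 | 6 | 2 | X2
eng | 9 | green | 2 | 3 | 9 | X1
eng | 9 | green | 2 | 40 | 9 | Z2
eng | 9 | green | 2 | 60 | 9 | Z1
fin | 9 | blue | 1 | 3 | 9 | X1
fin | 9 | blue | 1 | 40 | 9 | Z2
fin | 9 | blue | 1 | 60 | 9 | Z1
After WHERE (7 rows):
parts.dept | parts.rank | parts.kind | parts.qty | teams.score | teams.rank | teams.code
eng | 2 | green | 1 | 6 | 2 | X2
eng | 9 | green | 2 | 3 | 9 | X1
eng | 9 | green | 2 | 40 | 9 | Z2
eng | 9 | green | 2 | 60 | 9 | Z1
fin | 9 | blue | 1 | 3 | 9 | X1
fin | 9 | blue | 1 | 40 | 9 | Z2
fin | 9 | blue | 1 | 60 | 9 | Z1
After GROUP BY (2 rows):
teams.rank | sum_qty
2 | 1
9 | 9

== RESULT ==
teams.rank | sum_qty
2 | 1
9 | 9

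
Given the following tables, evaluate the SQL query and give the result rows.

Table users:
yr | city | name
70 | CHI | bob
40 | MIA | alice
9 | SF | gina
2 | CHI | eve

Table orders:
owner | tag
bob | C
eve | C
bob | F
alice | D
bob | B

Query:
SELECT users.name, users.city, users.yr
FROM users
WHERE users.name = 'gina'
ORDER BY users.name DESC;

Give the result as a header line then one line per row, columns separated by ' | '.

After WHERE (1 rows):
users.yr | users.city | users.name
9 | SF | gina
After SELECT (1 rows):
users.name | users.city | users.yr
gina | SF | 9
After ORDER BY (1 rows):
users.name | users.city | users.yr
gina | SF | 9

== RESULT ==
users.name | users.city | users.yr
gina | SF | 9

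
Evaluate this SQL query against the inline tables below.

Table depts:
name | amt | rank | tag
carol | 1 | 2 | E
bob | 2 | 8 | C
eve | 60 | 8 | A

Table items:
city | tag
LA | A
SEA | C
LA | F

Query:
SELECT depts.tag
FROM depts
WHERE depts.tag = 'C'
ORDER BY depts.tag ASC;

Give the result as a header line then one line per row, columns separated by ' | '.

== RESULT ==
depts.tag
C

Derivation:
After WHERE (1 rows):
depts.name | depts.amt | depts.rank | depts.tag
bob | 2 | 8 | C
After SELECT (1 rows):
depts.tag
C
After ORDER BY (1 rows):
depts.tag
C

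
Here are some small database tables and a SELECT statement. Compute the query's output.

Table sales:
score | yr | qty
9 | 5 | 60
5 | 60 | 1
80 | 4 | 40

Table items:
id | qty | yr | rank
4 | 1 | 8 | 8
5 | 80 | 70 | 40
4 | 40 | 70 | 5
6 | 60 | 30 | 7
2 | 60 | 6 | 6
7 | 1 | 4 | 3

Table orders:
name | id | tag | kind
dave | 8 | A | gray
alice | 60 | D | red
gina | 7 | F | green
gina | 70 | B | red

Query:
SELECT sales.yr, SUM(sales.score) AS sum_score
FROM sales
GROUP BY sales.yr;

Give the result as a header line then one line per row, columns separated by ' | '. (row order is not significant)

After GROUP BY (3 rows):
sales.yr | sum_score
5 | 9
60 | 5
4 | 80

== RESULT ==
sales.yr | sum_score
5 | 9
60 | 5
4 | 80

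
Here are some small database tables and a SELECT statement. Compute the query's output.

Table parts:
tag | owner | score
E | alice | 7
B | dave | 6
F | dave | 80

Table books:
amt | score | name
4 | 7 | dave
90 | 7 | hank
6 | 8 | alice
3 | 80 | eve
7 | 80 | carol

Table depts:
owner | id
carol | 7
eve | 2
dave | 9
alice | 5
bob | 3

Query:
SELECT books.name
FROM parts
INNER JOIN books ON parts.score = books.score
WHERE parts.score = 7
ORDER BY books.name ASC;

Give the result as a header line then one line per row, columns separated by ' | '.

== RESULT ==
books.name
dave
hank

Derivation:
After JOIN books (4 rows):
parts.tag | parts.owner | parts.score | books.amt | books.score | books.name
E | alice | 7 | 4 | 7 | dave
E | alice | 7 | 90 | 7 | hank
F | dave | 80 | 3 | 80 | eve
F | dave | 80 | 7 | 80 | carol
After WHERE (2 rows):
parts.tag | parts.owner | parts.score | books.amt | books.score | books.name
E | alice | 7 | 4 | 7 | dave
E | alice | 7 | 90 | 7 | hank
After SELECT (2 rows):
books.name
dave
hank
After ORDER BY (2 rows):
books.name
dave
hank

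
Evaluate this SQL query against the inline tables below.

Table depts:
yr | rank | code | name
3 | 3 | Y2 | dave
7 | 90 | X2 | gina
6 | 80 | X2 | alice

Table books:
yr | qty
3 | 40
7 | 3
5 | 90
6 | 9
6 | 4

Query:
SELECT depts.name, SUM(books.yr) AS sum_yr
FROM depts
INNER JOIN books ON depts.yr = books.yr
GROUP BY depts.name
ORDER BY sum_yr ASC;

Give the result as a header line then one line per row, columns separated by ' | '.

After JOIN books (4 rows):
depts.yr | depts.rank | depts.code | depts.name | books.yr | books.qty
3 | 3 | Y2 | dave | 3 | 40
7 | 90 | X2 | gina | 7 | 3
6 | 80 | X2 | alice | 6 | 9
6 | 80 | X2 | alice | 6 | 4
After GROUP BY (3 rows):
depts.name | sum_yr
dave | 3
gina | 7
alice | 12
After ORDER BY (3 rows):
depts.name | sum_yr
dave | 3
gina | 7
alice | 12

== RESULT ==
depts.name | sum_yr
dave | 3
gina | 7
alice | 12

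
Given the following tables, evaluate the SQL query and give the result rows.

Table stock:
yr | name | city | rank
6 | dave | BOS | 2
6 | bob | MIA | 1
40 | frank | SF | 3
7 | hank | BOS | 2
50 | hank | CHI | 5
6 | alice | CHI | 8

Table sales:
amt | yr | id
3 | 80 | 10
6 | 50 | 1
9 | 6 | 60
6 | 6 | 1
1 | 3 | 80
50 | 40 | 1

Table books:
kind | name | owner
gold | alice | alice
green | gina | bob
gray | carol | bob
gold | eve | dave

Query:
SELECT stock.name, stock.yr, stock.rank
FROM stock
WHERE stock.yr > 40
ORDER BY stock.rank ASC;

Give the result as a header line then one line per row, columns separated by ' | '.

== RESULT ==
stock.name | stock.yr | stock.rank
hank | 50 | 5

Derivation:
After WHERE (1 rows):
stock.yr | stock.name | stock.city | stock.rank
50 | hank | CHI | 5
After SELECT (1 rows):
stock.name | stock.yr | stock.rank
hank | 50 | 5
After ORDER BY (1 rows):
stock.name | stock.yr | stock.rank
hank | 50 | 5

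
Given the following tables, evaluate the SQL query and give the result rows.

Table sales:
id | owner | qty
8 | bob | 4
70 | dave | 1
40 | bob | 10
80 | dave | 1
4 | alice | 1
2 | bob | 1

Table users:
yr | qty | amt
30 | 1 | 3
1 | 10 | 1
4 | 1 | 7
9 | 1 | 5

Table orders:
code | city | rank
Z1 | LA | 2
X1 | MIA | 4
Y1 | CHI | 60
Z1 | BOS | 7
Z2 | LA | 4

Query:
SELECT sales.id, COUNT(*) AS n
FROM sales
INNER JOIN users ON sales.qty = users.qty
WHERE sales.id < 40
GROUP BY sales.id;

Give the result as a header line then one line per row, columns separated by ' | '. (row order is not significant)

After JOIN users (13 rows):
sales.id | sales.owner | sales.qty | users.yr | users.qty | users.amt
70 | dave | 1 | 30 | 1 | 3
70 | dave | 1 | 4 | 1 | 7
70 | dave | 1 | 9 | 1 | 5
40 | bob | 10 | 1 | 10 | 1
80 | dave | 1 | 30 | 1 | 3
80 | dave | 1 | 4 | 1 | 7
80 | dave | 1 | 9 | 1 | 5
4 | alice | 1 | 30 | 1 | 3
4 | alice | 1 | 4 | 1 | 7
4 | alice | 1 | 9 | 1 | 5
2 | bob | 1 | 30 | 1 | 3
2 | bob | 1 | 4 | 1 | 7
2 | bob | 1 | 9 | 1 | 5
After WHERE (6 rows):
sales.id | sales.owner | sales.qty | users.yr | users.qty | users.amt
4 | alice | 1 | 30 | 1 | 3
4 | alice | 1 | 4 | 1 | 7
4 | alice | 1 | 9 | 1 | 5
2 | bob | 1 | 30 | 1 | 3
2 | bob | 1 | 4 | 1 | 7
2 | bob | 1 | 9 | 1 | 5
After GROUP BY (2 rows):
sales.id | n
4 | 3
2 | 3

== RESULT ==
sales.id | n
4 | 3
2 | 3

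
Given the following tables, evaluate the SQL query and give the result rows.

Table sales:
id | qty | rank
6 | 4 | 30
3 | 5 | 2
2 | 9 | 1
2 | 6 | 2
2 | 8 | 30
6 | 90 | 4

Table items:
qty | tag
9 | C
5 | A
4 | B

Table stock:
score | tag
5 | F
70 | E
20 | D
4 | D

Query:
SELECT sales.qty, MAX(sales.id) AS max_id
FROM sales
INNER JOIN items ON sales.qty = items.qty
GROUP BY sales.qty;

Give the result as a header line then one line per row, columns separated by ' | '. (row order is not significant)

After JOIN items (3 rows):
sales.id | sales.qty | sales.rank | items.qty | items.tag
6 | 4 | 30 | 4 | B
3 | 5 | 2 | 5 | A
2 | 9 | 1 | 9 | C
After GROUP BY (3 rows):
sales.qty | max_id
4 | 6
5 | 3
9 | 2

== RESULT ==
sales.qty | max_id
4 | 6
5 | 3
9 | 2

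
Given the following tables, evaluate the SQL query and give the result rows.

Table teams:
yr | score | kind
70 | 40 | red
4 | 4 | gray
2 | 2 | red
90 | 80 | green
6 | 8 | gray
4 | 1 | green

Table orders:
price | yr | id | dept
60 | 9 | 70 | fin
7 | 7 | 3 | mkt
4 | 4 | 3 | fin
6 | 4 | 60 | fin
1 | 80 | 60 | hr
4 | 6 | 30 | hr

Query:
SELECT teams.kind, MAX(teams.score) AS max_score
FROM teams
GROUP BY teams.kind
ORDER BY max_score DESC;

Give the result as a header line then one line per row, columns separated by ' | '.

After GROUP BY (3 rows):
teams.kind | max_score
red | 40
gray | 8
green | 80
After ORDER BY (3 rows):
teams.kind | max_score
green | 80
red | 40
gray | 8

== RESULT ==
teams.kind | max_score
green | 80
red | 40
gray | 8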